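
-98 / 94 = -49 / 47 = -1.04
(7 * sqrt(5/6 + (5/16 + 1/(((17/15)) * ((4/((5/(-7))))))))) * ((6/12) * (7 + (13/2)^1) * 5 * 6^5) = 21870 * sqrt(2015265)/17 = 1826274.03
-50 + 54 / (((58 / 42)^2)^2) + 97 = 61.85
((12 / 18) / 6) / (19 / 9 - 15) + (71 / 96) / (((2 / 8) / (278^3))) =22118758081 / 348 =63559649.66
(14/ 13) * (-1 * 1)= -14/ 13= -1.08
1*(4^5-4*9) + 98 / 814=402165 / 407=988.12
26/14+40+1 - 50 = -50/7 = -7.14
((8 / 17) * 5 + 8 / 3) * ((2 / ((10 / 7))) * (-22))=-39424 / 255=-154.60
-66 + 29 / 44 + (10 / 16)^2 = -64.95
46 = 46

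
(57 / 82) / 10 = 57 / 820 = 0.07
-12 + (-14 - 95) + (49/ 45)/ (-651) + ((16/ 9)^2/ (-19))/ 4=-28874264/ 238545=-121.04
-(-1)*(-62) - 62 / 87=-5456 / 87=-62.71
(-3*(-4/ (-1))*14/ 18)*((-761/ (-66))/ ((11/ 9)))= -10654/ 121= -88.05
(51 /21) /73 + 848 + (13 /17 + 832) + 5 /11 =160655447 /95557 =1681.25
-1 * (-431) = 431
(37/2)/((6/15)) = 185/4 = 46.25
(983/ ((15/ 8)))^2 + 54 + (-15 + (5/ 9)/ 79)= 542916726/ 1975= 274894.54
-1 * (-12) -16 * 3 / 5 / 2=36 / 5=7.20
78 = 78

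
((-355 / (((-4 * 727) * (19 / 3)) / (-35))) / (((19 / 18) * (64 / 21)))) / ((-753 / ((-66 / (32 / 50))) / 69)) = -1.98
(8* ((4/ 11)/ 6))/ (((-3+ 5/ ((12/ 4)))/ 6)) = -24/ 11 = -2.18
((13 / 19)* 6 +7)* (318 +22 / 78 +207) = 4322546 / 741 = 5833.40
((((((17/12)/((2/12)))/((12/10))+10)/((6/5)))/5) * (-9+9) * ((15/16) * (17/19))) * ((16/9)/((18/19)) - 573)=0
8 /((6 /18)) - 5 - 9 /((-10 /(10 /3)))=22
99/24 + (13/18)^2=3011/648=4.65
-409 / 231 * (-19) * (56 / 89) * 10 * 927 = 196219.73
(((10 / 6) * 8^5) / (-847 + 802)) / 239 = -32768 / 6453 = -5.08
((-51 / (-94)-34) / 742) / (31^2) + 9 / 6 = 100538597 / 67027828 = 1.50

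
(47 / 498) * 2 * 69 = 1081 / 83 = 13.02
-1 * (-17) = 17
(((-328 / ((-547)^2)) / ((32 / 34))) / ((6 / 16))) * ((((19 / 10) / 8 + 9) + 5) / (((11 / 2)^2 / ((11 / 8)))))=-793883 / 394955880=-0.00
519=519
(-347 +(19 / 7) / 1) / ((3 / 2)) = -4820 / 21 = -229.52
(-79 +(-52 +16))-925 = -1040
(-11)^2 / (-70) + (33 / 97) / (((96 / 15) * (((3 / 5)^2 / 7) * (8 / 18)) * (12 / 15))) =2048453 / 1738240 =1.18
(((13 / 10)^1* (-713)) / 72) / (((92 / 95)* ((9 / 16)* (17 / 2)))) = -7657 / 2754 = -2.78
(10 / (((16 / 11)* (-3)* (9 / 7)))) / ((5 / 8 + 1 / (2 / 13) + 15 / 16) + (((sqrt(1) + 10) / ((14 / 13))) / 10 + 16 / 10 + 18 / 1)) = -26950 / 433701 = -0.06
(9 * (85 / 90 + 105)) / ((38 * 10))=1907 / 760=2.51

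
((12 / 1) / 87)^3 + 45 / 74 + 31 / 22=20049417 / 9926323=2.02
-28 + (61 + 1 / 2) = 67 / 2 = 33.50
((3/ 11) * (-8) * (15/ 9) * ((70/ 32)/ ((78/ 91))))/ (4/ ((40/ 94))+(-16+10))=-6125/ 2244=-2.73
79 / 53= 1.49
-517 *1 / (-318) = 517 / 318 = 1.63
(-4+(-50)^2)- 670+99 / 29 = 53053 / 29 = 1829.41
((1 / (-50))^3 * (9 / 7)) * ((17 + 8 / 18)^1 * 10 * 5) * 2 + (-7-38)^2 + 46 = 2070.98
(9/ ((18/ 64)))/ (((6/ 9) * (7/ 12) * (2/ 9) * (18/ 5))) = 720/ 7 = 102.86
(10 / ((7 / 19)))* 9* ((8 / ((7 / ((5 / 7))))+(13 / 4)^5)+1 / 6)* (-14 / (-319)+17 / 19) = 4670217208065 / 56021504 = 83364.72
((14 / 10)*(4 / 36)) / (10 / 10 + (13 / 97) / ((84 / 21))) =2716 / 18045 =0.15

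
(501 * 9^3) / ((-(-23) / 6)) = 2191374 / 23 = 95277.13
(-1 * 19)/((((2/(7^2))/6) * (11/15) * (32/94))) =-1969065/176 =-11187.87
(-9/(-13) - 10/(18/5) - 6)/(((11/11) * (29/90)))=-9460/377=-25.09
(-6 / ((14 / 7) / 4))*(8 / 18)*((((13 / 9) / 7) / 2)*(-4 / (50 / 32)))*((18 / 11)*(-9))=-39936 / 1925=-20.75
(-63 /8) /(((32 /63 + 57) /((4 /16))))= -3969 /115936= -0.03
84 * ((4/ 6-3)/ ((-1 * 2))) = 98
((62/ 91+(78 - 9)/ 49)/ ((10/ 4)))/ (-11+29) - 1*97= -2779174/ 28665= -96.95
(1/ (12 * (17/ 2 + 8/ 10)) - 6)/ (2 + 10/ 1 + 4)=-3343/ 8928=-0.37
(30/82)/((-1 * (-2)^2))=-15/164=-0.09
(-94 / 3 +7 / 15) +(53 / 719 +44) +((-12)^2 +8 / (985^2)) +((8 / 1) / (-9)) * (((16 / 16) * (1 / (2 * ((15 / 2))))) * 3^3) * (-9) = 171.61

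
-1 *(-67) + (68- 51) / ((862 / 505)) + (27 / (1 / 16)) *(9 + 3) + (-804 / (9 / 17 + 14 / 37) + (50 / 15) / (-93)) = 600829263035 / 137324358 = 4375.26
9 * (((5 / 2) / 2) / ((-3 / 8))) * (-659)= 19770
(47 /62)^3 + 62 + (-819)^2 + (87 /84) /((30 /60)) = 670825.51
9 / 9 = 1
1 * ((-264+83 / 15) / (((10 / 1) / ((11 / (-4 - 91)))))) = 42647 / 14250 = 2.99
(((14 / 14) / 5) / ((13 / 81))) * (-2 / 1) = -162 / 65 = -2.49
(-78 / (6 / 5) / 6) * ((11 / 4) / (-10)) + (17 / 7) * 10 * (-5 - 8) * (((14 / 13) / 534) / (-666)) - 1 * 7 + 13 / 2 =3528163 / 1422576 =2.48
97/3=32.33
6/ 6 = 1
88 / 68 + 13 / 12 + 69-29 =8645 / 204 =42.38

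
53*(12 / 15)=212 / 5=42.40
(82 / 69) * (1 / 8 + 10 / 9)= 3649 / 2484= 1.47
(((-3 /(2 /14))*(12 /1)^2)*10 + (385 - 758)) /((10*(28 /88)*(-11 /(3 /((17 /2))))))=183678 /595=308.70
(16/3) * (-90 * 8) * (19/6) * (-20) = 243200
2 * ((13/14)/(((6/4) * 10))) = 13/105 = 0.12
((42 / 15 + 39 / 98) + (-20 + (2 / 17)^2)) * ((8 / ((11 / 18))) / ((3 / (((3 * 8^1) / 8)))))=-171171144 / 778855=-219.77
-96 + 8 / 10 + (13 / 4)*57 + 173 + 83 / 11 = 270.60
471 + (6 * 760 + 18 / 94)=236466 / 47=5031.19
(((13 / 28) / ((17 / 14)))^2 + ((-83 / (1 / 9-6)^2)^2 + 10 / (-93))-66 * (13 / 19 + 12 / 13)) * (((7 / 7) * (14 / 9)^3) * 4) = -57674928136005659192 / 38186402975503731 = -1510.35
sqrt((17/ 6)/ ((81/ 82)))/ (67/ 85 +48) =85*sqrt(2091)/ 111969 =0.03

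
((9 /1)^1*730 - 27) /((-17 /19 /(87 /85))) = -10815579 /1445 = -7484.83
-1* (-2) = 2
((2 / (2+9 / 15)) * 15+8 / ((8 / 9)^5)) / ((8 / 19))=61.64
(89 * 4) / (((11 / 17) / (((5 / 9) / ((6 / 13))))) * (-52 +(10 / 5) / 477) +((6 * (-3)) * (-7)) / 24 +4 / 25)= -416982800 / 26401907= -15.79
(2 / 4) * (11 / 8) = 11 / 16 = 0.69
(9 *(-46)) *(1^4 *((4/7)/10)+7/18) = -6463/35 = -184.66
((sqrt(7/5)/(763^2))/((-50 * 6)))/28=-sqrt(35)/24451098000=-0.00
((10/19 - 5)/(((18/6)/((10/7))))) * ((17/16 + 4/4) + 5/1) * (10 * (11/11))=-240125/1596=-150.45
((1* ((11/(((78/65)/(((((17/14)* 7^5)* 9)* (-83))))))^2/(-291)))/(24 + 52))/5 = -20831233019673615/117952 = -176607713473.90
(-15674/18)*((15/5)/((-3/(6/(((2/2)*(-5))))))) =-15674/15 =-1044.93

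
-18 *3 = -54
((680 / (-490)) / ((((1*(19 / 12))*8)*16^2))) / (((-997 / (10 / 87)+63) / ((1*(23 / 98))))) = 1955 / 167603476096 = 0.00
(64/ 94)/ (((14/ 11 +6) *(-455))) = -22/ 106925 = -0.00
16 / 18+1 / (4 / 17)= 185 / 36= 5.14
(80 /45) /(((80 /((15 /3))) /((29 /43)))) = 29 /387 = 0.07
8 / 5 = 1.60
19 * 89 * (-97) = -164027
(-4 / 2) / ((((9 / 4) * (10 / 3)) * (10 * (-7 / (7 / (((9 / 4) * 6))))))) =4 / 2025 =0.00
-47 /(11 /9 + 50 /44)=-9306 /467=-19.93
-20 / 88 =-0.23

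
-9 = -9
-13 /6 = -2.17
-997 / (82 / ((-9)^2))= -984.84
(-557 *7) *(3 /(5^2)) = -467.88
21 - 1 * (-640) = 661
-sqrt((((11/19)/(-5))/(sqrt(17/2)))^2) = -11 * sqrt(34)/1615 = -0.04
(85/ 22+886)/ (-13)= -19577/ 286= -68.45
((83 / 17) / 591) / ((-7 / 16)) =-1328 / 70329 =-0.02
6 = 6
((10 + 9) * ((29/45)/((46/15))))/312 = 0.01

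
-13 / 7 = -1.86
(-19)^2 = 361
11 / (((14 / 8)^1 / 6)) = 264 / 7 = 37.71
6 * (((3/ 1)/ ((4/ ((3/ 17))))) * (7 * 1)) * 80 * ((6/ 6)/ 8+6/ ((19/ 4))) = 617.32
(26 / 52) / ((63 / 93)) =31 / 42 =0.74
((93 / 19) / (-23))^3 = -0.01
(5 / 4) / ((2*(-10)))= -1 / 16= -0.06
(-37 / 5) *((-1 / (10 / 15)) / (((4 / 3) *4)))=333 / 160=2.08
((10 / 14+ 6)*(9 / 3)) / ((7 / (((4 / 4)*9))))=1269 / 49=25.90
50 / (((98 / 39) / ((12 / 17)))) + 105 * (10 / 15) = 70010 / 833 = 84.05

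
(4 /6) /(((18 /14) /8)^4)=19668992 /19683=999.29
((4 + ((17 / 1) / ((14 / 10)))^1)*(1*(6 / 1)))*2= 1356 / 7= 193.71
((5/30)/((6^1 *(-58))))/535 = -1/1117080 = -0.00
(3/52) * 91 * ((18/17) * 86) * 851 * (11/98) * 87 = 945526527/238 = 3972800.53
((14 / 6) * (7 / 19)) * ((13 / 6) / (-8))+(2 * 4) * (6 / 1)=130691 / 2736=47.77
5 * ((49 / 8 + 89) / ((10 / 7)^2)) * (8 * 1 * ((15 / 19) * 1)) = 111867 / 76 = 1471.93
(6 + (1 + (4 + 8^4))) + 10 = 4117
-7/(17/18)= -7.41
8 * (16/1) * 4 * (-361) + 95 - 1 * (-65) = -184672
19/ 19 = 1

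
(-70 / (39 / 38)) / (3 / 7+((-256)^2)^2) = -3724 / 234505214385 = -0.00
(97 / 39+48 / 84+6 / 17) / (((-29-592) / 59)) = -934147 / 2882061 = -0.32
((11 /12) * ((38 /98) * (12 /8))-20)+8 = -4495 /392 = -11.47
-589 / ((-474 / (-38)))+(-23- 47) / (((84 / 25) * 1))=-32257 / 474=-68.05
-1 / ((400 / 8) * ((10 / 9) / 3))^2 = -729 / 250000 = -0.00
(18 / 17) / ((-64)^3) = -9 / 2228224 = -0.00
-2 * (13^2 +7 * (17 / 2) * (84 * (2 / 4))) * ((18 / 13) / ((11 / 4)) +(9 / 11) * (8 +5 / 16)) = -11147571 / 286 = -38977.52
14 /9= 1.56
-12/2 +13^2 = 163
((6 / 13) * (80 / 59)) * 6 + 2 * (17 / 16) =36079 / 6136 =5.88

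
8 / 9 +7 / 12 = 1.47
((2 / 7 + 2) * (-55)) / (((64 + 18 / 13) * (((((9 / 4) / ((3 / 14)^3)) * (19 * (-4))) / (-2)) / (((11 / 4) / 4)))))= -4719 / 31020920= -0.00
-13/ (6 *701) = -13/ 4206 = -0.00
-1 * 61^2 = -3721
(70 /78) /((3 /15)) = 175 /39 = 4.49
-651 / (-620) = 21 / 20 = 1.05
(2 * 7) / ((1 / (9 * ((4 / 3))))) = 168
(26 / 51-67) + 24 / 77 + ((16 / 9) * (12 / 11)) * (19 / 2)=-187531 / 3927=-47.75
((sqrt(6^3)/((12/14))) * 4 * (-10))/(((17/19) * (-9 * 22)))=2660 * sqrt(6)/1683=3.87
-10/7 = -1.43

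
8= 8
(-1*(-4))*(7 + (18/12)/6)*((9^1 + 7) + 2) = 522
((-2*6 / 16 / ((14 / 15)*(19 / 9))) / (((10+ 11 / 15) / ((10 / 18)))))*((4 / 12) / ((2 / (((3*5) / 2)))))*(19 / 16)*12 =-50625 / 144256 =-0.35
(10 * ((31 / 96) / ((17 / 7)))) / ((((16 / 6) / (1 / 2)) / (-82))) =-44485 / 2176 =-20.44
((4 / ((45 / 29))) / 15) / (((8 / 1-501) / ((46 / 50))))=-92 / 286875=-0.00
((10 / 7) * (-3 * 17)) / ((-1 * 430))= 51 / 301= 0.17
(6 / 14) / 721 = 3 / 5047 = 0.00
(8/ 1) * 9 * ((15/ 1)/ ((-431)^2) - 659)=-47447.99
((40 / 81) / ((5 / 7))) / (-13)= -56 / 1053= -0.05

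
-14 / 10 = -7 / 5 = -1.40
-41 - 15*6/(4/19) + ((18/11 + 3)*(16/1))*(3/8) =-9695/22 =-440.68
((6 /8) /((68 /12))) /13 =9 /884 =0.01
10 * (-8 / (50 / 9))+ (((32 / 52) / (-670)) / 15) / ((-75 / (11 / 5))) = -352754956 / 24496875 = -14.40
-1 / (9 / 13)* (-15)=65 / 3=21.67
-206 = -206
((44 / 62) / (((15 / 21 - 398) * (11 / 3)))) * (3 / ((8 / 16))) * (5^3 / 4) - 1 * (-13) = 123652 / 9579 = 12.91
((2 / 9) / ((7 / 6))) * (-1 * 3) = -4 / 7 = -0.57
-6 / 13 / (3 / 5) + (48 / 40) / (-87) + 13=23029 / 1885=12.22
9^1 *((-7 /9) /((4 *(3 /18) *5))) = -21 /10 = -2.10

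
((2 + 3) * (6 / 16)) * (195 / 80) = 585 / 128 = 4.57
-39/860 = -0.05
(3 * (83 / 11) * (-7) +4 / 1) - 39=-2128 / 11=-193.45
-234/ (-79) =234/ 79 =2.96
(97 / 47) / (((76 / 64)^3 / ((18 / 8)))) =2.77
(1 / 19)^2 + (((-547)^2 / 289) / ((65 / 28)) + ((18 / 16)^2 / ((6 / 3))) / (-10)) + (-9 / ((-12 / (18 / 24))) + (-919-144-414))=-357800800945 / 347206912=-1030.51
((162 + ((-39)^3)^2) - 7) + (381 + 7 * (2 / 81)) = 285018288071 / 81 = 3518744297.17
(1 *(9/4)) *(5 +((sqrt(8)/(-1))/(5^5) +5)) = 45/2-9 *sqrt(2)/6250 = 22.50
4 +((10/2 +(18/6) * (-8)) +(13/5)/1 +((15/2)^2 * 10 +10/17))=93617/170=550.69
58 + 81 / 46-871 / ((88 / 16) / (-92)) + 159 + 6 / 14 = 52381377 / 3542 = 14788.64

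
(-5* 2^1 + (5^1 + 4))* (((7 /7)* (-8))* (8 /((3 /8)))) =512 /3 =170.67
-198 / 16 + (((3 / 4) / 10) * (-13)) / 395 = -48891 / 3950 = -12.38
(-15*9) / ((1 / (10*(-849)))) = 1146150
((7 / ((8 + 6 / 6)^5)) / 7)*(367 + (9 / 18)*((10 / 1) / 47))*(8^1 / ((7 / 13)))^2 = 186619264 / 135989847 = 1.37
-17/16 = -1.06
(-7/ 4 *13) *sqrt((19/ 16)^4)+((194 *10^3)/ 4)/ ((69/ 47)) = 2331941281/ 70656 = 33004.15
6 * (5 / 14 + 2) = 14.14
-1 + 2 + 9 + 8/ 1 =18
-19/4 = -4.75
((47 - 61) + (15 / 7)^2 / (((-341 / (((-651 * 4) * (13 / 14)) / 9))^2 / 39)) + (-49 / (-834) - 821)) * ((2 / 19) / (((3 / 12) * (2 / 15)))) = -35789163890 / 15658489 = -2285.61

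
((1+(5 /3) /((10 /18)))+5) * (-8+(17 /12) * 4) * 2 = -42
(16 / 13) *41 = 656 / 13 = 50.46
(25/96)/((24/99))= 275/256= 1.07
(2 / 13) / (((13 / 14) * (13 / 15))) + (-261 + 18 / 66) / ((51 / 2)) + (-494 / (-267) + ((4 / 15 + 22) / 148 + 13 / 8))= -346762202889 / 54115713080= -6.41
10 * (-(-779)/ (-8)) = -3895/ 4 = -973.75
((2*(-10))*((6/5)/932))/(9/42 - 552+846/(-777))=1036/22242879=0.00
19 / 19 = 1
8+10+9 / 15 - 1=88 / 5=17.60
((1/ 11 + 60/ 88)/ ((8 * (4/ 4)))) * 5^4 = 10625/ 176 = 60.37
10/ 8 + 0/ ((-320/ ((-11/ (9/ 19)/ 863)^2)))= 5/ 4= 1.25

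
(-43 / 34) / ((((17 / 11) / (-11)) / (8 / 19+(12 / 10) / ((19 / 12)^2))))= 4224836 / 521645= 8.10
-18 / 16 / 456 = -0.00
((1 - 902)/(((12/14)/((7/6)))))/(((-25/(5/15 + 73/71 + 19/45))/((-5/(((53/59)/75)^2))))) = -413130910675/135468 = -3049656.82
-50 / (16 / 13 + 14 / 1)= -325 / 99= -3.28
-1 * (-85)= 85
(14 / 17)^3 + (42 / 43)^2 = 13740188 / 9084137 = 1.51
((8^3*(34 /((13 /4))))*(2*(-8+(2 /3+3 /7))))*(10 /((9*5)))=-40386560 /2457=-16437.35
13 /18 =0.72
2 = 2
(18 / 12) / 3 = 1 / 2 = 0.50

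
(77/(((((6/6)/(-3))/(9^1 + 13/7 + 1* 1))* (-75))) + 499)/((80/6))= 10041/250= 40.16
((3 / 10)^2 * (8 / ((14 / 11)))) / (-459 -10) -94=-7715149 / 82075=-94.00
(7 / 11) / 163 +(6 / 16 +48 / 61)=1020047 / 874984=1.17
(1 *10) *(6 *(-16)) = -960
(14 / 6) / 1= 2.33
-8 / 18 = -4 / 9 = -0.44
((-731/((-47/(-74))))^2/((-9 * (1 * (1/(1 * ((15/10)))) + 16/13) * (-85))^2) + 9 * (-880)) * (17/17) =-7919.37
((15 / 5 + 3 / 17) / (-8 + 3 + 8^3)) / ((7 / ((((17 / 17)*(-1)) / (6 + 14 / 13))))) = -9 / 71162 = -0.00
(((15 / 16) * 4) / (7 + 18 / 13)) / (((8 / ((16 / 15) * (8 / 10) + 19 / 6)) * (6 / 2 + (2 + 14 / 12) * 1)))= 23517 / 645280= 0.04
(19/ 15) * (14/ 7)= 38/ 15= 2.53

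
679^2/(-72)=-461041/72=-6403.35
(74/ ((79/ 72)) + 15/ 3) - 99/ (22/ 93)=-54677/ 158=-346.06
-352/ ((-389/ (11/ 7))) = 3872/ 2723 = 1.42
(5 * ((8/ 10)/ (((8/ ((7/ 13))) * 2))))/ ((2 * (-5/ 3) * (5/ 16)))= -0.13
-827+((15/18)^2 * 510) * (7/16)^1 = -64517/96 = -672.05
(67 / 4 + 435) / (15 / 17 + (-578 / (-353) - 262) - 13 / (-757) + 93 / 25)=-205219047475 / 116177866796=-1.77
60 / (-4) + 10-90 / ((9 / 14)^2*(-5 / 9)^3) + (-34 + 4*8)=31577 / 25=1263.08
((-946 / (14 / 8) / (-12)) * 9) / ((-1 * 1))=-2838 / 7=-405.43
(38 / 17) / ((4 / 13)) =247 / 34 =7.26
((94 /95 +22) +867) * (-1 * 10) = -169098 /19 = -8899.89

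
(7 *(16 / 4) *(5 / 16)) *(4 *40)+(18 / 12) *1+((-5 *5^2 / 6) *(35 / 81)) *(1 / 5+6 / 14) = 678379 / 486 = 1395.84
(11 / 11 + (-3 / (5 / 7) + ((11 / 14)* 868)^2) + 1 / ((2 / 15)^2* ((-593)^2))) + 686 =3276009909389 / 7032980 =465806.80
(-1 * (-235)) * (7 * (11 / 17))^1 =18095 / 17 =1064.41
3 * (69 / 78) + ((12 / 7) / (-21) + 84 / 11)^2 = 451156733 / 7553546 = 59.73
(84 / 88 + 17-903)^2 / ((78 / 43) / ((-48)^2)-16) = -1565006703648 / 31965659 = -48959.00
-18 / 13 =-1.38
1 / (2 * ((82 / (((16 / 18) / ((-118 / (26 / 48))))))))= -13 / 522504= -0.00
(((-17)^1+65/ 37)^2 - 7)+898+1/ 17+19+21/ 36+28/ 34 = 319442075/ 279276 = 1143.82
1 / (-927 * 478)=-1 / 443106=-0.00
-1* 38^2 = -1444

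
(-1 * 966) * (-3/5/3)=966/5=193.20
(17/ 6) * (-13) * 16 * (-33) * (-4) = -77792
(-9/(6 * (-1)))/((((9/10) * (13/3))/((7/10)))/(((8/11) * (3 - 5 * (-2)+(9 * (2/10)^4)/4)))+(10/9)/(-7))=6144201/1762945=3.49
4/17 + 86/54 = 839/459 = 1.83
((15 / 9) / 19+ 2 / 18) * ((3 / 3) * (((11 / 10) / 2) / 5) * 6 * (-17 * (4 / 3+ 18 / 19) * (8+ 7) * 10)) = -763.19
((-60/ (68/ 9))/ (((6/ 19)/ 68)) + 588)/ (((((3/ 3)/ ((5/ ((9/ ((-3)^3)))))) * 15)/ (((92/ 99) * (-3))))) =-3128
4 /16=1 /4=0.25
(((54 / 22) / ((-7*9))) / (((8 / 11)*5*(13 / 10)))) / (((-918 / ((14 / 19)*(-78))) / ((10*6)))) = -10 / 323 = -0.03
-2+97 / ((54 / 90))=479 / 3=159.67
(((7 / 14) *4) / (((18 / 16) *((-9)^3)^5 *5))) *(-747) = 1328 / 1029455660473245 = 0.00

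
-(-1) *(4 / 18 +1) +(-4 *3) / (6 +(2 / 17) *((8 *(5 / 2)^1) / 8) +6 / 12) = -377 / 693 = -0.54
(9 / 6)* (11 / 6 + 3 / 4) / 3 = 31 / 24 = 1.29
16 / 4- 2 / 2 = 3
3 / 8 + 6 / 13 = 87 / 104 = 0.84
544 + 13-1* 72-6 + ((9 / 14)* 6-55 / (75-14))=205795 / 427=481.96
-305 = -305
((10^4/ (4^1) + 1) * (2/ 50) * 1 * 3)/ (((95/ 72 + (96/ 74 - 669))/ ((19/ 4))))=-94942962/ 44381125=-2.14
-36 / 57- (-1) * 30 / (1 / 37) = 21078 / 19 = 1109.37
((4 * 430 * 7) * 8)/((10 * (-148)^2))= 602/1369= 0.44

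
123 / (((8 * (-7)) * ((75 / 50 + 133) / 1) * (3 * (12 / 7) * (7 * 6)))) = -41 / 542304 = -0.00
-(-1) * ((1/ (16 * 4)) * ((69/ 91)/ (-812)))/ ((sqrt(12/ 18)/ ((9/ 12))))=-207 * sqrt(6)/ 37832704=-0.00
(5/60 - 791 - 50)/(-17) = 10091/204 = 49.47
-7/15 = -0.47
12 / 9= 4 / 3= 1.33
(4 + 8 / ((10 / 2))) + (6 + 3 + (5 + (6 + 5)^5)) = 805353 / 5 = 161070.60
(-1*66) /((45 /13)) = -286 /15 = -19.07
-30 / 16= -15 / 8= -1.88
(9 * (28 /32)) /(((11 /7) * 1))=441 /88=5.01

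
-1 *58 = -58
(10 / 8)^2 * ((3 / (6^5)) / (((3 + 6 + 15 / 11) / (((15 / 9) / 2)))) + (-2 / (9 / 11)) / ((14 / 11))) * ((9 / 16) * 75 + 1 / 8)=-126.98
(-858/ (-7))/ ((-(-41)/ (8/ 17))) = 6864/ 4879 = 1.41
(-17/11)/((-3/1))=17/33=0.52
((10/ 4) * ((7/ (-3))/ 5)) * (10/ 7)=-5/ 3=-1.67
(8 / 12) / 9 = 2 / 27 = 0.07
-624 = -624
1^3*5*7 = 35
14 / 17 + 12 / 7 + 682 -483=23983 / 119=201.54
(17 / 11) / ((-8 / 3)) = -51 / 88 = -0.58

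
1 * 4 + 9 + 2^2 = 17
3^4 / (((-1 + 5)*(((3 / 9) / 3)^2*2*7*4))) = 6561 / 224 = 29.29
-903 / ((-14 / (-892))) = -57534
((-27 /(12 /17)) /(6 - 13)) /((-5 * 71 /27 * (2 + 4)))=-1377 /19880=-0.07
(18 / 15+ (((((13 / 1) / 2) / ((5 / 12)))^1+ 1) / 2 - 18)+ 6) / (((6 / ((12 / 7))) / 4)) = -20 / 7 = -2.86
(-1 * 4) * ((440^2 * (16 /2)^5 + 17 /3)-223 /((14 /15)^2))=-3730204115207 /147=-25375538198.69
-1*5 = -5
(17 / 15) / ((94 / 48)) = 136 / 235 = 0.58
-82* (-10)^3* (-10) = -820000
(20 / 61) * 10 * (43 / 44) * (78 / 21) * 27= 1509300 / 4697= 321.33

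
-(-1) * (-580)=-580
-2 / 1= -2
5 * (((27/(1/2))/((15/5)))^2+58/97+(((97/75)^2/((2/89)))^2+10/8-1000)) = 24332.57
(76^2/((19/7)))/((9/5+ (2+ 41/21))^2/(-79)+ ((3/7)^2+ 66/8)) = 265.51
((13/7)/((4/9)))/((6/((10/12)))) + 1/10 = 381/560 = 0.68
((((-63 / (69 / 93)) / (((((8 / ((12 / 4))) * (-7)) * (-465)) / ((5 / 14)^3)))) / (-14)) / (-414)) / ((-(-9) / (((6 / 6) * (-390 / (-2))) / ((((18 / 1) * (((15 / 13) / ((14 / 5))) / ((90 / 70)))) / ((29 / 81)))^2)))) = -1847677 / 287999413712640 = -0.00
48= 48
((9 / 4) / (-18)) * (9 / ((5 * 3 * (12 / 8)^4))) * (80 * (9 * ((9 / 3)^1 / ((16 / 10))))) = -20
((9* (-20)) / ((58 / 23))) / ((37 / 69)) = -142830 / 1073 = -133.11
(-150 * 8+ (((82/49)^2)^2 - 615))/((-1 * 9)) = 10417901639/51883209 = 200.80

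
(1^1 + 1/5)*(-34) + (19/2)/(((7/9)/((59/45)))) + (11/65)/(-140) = -32223/1300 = -24.79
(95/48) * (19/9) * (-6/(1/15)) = -9025/24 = -376.04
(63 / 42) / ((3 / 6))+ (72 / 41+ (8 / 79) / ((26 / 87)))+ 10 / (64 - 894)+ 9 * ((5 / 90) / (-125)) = 4437538119 / 873720250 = 5.08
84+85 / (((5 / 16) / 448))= 121940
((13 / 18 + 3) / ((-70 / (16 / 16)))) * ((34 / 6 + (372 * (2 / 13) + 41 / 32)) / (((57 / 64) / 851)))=-913355323 / 280098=-3260.84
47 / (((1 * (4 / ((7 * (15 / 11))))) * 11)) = 4935 / 484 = 10.20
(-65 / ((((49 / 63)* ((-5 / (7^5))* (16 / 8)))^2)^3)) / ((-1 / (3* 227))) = 901360414860716781933291338373 / 200000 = 4506802074303583909666457.00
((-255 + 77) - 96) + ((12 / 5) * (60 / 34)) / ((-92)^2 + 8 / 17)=-4928429 / 17987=-274.00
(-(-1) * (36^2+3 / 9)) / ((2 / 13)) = 50557 / 6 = 8426.17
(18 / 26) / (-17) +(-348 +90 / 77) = -5902719 / 17017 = -346.87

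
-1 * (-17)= 17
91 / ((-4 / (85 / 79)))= -7735 / 316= -24.48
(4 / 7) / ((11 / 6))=24 / 77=0.31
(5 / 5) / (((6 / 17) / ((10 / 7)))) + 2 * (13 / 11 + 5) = 3791 / 231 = 16.41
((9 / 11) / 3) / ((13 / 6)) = 18 / 143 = 0.13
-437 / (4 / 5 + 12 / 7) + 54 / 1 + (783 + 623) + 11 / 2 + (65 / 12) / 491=167435867 / 129624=1291.70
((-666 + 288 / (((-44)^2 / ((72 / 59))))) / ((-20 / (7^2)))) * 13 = 1513919043 / 71390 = 21206.32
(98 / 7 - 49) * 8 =-280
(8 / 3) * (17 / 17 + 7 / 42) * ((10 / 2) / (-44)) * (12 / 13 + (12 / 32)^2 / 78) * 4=-5985 / 4576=-1.31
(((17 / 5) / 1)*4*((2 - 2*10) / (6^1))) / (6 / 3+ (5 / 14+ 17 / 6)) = -4284 / 545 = -7.86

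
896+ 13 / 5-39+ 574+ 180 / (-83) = 594044 / 415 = 1431.43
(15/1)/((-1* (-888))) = 5/296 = 0.02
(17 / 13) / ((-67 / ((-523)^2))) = -4649993 / 871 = -5338.68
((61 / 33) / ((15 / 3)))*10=122 / 33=3.70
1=1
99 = 99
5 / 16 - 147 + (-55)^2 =46053 / 16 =2878.31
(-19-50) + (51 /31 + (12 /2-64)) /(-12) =-23921 /372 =-64.30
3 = 3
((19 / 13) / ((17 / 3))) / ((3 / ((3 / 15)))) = 19 / 1105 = 0.02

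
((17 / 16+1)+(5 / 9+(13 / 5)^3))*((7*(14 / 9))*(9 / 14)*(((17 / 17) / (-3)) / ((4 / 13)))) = -33077863 / 216000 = -153.14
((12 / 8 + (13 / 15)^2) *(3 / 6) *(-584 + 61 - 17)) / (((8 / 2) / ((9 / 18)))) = -3039 / 40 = -75.98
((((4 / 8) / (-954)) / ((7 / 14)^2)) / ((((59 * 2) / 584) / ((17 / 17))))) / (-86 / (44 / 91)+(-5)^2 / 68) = 218416 / 3736461681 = 0.00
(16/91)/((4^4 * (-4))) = -1/5824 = -0.00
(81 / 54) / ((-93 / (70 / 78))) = -35 / 2418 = -0.01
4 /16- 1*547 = -2187 /4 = -546.75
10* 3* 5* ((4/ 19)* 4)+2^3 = 2552/ 19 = 134.32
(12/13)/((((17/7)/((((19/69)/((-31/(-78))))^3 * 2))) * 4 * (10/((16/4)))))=778962912/30809703245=0.03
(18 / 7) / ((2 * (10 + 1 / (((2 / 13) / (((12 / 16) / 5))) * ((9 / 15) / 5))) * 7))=72 / 7105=0.01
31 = 31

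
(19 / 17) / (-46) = -19 / 782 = -0.02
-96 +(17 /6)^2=-3167 /36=-87.97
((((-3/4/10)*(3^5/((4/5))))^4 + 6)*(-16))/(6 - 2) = -282435827937/262144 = -1077407.18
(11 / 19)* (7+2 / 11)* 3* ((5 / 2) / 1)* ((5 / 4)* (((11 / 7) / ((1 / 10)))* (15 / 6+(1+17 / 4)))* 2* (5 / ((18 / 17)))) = 286226875 / 6384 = 44835.04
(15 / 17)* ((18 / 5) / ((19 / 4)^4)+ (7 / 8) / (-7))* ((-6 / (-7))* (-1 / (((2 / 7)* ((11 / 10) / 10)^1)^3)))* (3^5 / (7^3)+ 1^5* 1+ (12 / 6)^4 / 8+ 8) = 694349959500000 / 20641412869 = 33638.68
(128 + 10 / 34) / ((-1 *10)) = -2181 / 170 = -12.83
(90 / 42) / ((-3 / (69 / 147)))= -115 / 343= -0.34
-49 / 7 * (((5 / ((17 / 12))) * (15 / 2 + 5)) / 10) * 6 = -3150 / 17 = -185.29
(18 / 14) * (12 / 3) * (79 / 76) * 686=69678 / 19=3667.26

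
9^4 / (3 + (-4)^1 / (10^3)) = 1640250 / 749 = 2189.92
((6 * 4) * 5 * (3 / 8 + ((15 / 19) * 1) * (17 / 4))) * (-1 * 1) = -8505 / 19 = -447.63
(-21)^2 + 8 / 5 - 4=2193 / 5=438.60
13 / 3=4.33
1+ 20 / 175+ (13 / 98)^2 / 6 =321893 / 288120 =1.12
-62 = -62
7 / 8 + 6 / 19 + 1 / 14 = 1343 / 1064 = 1.26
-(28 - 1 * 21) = -7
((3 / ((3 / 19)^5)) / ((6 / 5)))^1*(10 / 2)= 61902475 / 486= 127371.35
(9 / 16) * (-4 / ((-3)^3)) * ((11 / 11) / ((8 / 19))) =19 / 96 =0.20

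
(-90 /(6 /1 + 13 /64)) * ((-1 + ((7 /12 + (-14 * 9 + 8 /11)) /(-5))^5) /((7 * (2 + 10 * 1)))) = -172551659774439903757 /103578340140000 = -1665904.86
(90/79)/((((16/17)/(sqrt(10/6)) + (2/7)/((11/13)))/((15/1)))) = -976350375/70638877 + 544282200* sqrt(15)/70638877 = 16.02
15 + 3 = 18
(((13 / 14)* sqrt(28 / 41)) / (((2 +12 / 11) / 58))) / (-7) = -4147* sqrt(287) / 34153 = -2.06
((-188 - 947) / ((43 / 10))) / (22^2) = -5675 / 10406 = -0.55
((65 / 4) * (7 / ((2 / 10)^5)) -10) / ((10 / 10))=1421835 / 4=355458.75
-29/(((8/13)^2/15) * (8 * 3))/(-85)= 4901/8704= 0.56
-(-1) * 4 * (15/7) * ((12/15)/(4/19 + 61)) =912/8141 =0.11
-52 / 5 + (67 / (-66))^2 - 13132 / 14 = -20633707 / 21780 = -947.37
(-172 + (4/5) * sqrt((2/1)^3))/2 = -86 + 4 * sqrt(2)/5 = -84.87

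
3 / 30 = 1 / 10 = 0.10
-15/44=-0.34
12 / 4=3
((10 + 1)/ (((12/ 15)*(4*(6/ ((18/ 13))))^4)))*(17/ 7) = 75735/ 204725248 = 0.00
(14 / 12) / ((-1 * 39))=-7 / 234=-0.03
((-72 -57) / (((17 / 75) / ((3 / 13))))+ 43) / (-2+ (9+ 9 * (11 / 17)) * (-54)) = 9761 / 88673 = 0.11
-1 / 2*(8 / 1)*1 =-4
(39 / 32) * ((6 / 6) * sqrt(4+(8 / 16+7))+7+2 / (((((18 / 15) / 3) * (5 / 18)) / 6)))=39 * sqrt(46) / 64+4485 / 32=144.29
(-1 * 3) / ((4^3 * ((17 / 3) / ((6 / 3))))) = -9 / 544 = -0.02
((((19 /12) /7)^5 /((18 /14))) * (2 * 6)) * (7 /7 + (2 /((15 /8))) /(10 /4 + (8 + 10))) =1602036053 /275571797760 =0.01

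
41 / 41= 1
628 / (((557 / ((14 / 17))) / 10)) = 87920 / 9469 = 9.29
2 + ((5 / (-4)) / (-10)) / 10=161 / 80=2.01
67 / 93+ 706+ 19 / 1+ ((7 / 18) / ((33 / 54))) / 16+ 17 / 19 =225983873 / 310992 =726.65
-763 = -763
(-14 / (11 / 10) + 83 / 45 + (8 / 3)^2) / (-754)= 1867 / 373230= 0.01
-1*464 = -464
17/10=1.70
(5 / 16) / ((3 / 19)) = 95 / 48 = 1.98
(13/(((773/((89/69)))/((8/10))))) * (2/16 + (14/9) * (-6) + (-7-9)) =-139997/320022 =-0.44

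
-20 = -20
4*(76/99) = 304/99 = 3.07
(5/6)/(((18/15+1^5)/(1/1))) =25/66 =0.38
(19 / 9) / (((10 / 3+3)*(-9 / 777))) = -259 / 9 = -28.78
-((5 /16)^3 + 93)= -381053 /4096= -93.03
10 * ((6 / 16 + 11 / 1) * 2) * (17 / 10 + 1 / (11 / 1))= 17927 / 44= 407.43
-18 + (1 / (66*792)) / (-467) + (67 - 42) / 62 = -13316213623 / 756741744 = -17.60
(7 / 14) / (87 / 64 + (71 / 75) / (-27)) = 64800 / 171631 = 0.38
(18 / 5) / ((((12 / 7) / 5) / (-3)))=-31.50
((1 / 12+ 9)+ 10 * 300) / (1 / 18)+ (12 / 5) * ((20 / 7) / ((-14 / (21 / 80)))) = 1895718 / 35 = 54163.37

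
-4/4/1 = -1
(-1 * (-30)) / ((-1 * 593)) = -0.05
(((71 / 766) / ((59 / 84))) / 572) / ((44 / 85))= 126735 / 284360648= 0.00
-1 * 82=-82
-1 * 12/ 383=-12/ 383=-0.03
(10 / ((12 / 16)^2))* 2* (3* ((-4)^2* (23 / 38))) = 58880 / 57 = 1032.98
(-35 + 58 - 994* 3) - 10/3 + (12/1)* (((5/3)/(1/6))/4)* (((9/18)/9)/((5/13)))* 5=-8822/3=-2940.67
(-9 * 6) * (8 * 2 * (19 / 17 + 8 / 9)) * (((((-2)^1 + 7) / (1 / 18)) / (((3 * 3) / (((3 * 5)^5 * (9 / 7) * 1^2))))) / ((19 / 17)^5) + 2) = -2859915327197256192 / 294655781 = -9705953562.12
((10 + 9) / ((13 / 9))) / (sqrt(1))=171 / 13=13.15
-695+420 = -275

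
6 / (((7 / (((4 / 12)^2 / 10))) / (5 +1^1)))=0.06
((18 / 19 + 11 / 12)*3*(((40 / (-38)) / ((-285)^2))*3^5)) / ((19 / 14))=-32130 / 2476099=-0.01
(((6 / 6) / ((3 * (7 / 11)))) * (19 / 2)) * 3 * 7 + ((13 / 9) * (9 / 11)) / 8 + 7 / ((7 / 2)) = 9385 / 88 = 106.65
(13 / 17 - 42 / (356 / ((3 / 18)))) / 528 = 1503 / 1065152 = 0.00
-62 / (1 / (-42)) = 2604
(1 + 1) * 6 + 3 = 15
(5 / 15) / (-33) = -1 / 99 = -0.01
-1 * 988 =-988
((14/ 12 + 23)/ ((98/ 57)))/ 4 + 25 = 22355/ 784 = 28.51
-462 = -462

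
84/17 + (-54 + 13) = -613/17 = -36.06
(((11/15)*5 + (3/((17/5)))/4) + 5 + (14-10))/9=2629/1836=1.43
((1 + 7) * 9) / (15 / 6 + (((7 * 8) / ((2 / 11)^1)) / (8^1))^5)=0.00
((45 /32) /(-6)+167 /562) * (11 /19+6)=141125 /341696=0.41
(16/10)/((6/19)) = 76/15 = 5.07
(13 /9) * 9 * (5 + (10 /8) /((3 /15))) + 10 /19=11155 /76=146.78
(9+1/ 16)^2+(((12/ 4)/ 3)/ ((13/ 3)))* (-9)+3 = 276397/ 3328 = 83.05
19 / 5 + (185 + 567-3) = 3764 / 5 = 752.80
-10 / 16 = -5 / 8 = -0.62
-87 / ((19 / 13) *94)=-1131 / 1786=-0.63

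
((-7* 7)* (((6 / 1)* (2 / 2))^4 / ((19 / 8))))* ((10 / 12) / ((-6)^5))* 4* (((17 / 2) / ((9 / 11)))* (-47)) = -8613220 / 1539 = -5596.63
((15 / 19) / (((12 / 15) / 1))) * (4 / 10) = 15 / 38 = 0.39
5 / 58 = 0.09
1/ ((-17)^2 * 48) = 1/ 13872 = 0.00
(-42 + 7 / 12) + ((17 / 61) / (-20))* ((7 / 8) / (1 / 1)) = -1213037 / 29280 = -41.43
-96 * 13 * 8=-9984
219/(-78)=-73/26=-2.81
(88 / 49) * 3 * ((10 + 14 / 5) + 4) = 3168 / 35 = 90.51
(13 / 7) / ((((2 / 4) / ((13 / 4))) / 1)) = 169 / 14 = 12.07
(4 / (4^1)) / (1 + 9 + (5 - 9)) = 1 / 6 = 0.17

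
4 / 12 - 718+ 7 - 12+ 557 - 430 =-1787 / 3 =-595.67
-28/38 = -0.74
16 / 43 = 0.37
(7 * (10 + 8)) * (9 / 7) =162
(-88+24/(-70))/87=-3092/3045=-1.02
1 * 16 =16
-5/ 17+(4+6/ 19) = 1299/ 323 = 4.02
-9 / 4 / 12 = -3 / 16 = -0.19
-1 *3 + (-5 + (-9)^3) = -737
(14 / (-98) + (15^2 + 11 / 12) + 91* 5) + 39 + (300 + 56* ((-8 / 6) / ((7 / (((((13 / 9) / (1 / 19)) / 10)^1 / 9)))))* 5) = 6827885 / 6804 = 1003.51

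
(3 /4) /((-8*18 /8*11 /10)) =-5 /132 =-0.04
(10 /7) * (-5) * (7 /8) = -25 /4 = -6.25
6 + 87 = 93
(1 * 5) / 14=5 / 14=0.36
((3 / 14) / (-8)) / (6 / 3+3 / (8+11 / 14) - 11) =123 / 39760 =0.00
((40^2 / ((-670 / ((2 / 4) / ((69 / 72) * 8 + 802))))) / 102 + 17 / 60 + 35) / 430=5856955427 / 71379079800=0.08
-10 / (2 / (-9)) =45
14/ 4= 7/ 2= 3.50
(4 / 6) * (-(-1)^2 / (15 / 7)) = -14 / 45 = -0.31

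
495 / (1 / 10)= 4950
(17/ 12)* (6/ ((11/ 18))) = 153/ 11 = 13.91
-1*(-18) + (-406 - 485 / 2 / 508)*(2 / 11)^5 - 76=-1187953590 / 20453477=-58.08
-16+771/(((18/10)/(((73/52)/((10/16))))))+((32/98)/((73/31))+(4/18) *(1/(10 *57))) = 112863030451/119275065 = 946.24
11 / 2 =5.50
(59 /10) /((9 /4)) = 118 /45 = 2.62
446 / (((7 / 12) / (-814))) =-4356528 / 7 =-622361.14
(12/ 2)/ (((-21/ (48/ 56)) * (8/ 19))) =-57/ 98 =-0.58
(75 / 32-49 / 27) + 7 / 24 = 709 / 864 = 0.82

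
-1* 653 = -653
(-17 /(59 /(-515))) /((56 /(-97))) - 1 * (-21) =-779851 /3304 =-236.03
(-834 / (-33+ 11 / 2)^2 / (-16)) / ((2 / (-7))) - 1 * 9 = -111819 / 12100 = -9.24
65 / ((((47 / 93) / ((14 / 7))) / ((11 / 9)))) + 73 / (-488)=314.25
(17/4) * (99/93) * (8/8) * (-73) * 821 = -33622413/124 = -271148.49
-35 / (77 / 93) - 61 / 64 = -30431 / 704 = -43.23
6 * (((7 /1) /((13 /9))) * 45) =17010 /13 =1308.46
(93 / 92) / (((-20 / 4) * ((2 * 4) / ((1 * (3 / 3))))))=-93 / 3680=-0.03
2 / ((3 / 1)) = 2 / 3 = 0.67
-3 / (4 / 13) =-39 / 4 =-9.75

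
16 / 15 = 1.07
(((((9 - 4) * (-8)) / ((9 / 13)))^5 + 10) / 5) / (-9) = 7604080521902 / 531441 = 14308419.04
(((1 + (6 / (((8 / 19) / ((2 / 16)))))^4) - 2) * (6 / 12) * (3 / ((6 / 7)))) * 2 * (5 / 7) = 47537125 / 2097152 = 22.67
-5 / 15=-1 / 3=-0.33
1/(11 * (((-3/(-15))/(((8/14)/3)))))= 0.09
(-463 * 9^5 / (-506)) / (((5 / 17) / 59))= 27421706061 / 2530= 10838619.00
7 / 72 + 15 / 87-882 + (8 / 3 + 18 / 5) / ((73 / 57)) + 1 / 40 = -167059031 / 190530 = -876.81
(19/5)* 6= 114/5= 22.80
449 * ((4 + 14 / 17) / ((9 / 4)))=147272 / 153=962.56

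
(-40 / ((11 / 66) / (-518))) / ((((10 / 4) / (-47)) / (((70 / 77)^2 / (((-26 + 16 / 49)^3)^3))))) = 40181105528440329075 / 100802070082519719195526354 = 0.00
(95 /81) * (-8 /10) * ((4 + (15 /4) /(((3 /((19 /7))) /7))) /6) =-703 /162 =-4.34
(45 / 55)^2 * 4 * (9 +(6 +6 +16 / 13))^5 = 653182023745476 / 44926453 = 14538918.17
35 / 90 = 7 / 18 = 0.39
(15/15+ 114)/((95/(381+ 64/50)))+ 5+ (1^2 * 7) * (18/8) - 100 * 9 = -41649/100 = -416.49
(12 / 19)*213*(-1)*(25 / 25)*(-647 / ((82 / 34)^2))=14963.79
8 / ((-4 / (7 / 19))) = -0.74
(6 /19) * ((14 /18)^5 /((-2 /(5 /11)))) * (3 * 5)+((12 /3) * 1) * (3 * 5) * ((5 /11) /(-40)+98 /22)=730284685 /2742498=266.28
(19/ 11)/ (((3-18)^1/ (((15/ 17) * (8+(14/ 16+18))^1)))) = -4085/ 1496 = -2.73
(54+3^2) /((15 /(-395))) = -1659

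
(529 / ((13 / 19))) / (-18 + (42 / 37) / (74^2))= -53590874 / 1247649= -42.95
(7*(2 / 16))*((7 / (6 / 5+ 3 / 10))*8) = 98 / 3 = 32.67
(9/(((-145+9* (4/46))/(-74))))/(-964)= -7659/1598794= -0.00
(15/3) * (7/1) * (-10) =-350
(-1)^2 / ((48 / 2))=1 / 24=0.04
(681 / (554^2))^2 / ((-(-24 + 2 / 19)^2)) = -3249 / 376789724224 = -0.00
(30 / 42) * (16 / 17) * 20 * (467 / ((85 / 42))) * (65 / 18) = 9713600 / 867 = 11203.69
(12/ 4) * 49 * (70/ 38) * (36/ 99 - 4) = -984.69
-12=-12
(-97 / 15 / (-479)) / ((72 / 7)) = 679 / 517320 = 0.00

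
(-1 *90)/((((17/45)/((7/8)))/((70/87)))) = -165375/986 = -167.72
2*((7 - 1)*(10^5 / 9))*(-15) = -2000000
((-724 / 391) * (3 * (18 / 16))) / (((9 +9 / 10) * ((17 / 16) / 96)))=-4170240 / 73117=-57.04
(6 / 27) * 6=4 / 3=1.33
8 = 8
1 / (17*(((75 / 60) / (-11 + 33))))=88 / 85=1.04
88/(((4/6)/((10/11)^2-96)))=-138192/11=-12562.91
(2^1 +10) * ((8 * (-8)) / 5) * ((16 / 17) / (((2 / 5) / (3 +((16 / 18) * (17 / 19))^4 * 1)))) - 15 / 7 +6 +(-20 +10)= -41886110064761 / 33916431213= -1234.98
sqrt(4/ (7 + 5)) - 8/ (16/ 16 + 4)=-8/ 5 + sqrt(3)/ 3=-1.02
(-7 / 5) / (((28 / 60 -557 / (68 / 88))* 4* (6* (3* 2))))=119 / 8817168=0.00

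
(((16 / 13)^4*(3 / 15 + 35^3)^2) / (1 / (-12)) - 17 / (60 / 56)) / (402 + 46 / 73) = -359778276766772849 / 2861812200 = -125716941.44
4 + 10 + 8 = 22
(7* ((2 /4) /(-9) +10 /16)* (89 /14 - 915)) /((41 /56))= -4947.06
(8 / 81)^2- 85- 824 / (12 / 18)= -8667017 / 6561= -1320.99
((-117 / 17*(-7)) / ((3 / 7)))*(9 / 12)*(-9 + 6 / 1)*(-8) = 34398 / 17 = 2023.41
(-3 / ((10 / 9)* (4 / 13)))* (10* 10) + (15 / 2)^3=-3645 / 8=-455.62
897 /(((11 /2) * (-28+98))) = 897 /385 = 2.33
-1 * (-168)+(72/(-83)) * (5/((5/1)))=13872/83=167.13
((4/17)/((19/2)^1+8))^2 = 64/354025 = 0.00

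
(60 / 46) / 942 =5 / 3611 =0.00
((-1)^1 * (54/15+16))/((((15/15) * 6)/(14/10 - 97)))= 23422/75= 312.29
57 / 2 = 28.50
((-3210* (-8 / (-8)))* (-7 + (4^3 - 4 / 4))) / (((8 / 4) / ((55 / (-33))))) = 149800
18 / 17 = 1.06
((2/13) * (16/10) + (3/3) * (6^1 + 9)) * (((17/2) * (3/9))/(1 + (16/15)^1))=16847/806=20.90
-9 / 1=-9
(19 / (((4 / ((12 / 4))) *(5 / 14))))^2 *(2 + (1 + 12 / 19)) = 578151 / 100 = 5781.51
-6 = -6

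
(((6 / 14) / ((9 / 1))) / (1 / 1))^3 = 1 / 9261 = 0.00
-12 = -12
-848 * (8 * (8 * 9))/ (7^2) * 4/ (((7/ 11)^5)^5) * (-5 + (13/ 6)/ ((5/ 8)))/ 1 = 1622938404248423512092562341507072/ 328561811817671400697715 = 4939522323.88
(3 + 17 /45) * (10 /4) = 76 /9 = 8.44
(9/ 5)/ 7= 9/ 35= 0.26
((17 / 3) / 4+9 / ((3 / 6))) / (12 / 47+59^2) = 10951 / 1963428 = 0.01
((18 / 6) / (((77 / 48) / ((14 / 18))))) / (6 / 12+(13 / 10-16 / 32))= 160 / 143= 1.12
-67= -67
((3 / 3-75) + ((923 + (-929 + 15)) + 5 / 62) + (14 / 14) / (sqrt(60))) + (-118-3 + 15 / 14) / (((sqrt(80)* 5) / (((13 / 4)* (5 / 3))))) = -4025 / 62-21827* sqrt(5) / 3360 + sqrt(15) / 30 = -79.32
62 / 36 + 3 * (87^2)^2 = 3093647125 / 18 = 171869284.72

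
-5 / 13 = -0.38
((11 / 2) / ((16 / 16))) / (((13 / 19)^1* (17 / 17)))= 209 / 26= 8.04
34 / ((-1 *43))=-34 / 43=-0.79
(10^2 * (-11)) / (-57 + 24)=100 / 3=33.33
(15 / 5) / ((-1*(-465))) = 1 / 155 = 0.01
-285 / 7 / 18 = -95 / 42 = -2.26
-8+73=65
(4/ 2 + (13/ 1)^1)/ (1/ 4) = 60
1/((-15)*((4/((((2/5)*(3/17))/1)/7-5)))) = 2969/35700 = 0.08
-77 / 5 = -15.40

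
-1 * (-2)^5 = 32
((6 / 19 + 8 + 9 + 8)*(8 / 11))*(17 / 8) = 8177 / 209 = 39.12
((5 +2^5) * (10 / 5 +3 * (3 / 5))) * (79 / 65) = 170.88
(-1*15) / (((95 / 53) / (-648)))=103032 / 19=5422.74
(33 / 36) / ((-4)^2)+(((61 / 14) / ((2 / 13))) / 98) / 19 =90719 / 1251264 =0.07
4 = 4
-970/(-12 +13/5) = 4850/47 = 103.19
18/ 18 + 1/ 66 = 67/ 66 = 1.02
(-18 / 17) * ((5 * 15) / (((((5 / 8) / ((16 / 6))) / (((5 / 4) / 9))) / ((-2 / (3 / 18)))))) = 9600 / 17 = 564.71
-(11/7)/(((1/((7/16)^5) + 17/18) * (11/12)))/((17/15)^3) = -1750329000/94133507431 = -0.02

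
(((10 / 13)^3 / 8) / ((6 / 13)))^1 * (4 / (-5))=-50 / 507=-0.10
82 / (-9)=-82 / 9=-9.11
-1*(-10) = 10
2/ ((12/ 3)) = 1/ 2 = 0.50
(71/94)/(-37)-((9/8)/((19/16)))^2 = -1152503/1255558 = -0.92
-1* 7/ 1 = -7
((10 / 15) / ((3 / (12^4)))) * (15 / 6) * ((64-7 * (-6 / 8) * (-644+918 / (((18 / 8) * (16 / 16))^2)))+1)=-27233280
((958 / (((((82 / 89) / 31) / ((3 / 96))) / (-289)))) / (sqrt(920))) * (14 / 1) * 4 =-2673517903 * sqrt(230) / 75440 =-537458.99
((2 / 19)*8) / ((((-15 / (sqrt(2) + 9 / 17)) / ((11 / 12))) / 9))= -44*sqrt(2) / 95 - 396 / 1615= -0.90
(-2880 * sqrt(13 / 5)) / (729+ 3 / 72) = -13824 * sqrt(65) / 17497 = -6.37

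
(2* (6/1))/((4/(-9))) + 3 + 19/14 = -317/14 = -22.64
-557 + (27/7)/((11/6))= -42727/77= -554.90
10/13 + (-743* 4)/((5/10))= -77262/13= -5943.23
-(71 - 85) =14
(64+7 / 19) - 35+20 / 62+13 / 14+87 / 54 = 1195984 / 37107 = 32.23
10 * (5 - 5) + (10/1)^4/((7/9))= 90000/7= 12857.14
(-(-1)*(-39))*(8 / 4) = -78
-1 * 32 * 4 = -128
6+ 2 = 8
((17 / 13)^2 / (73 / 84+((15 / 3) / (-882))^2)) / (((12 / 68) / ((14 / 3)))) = 2972620476 / 57128591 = 52.03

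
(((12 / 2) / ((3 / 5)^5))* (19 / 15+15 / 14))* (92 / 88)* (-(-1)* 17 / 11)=119988125 / 411642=291.49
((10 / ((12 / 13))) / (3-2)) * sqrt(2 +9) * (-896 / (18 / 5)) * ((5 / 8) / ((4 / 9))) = -12575.54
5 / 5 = 1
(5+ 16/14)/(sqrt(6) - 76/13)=-21242/16667 - 7267*sqrt(6)/33334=-1.81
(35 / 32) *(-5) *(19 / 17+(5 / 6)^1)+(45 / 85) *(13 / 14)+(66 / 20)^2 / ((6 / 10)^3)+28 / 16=18811 / 448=41.99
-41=-41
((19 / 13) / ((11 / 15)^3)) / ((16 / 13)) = 64125 / 21296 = 3.01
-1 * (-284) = 284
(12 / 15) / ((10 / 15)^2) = 9 / 5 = 1.80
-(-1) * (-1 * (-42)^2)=-1764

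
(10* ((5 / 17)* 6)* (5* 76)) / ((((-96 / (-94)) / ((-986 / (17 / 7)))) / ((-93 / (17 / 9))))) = 37932630750 / 289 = 131254777.68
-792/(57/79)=-20856/19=-1097.68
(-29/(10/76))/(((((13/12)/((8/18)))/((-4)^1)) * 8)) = 8816/195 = 45.21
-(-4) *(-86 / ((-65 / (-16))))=-5504 / 65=-84.68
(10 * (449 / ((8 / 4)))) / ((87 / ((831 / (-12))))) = -621865 / 348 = -1786.97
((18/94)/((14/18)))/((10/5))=0.12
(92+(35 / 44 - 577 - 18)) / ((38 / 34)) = -19771 / 44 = -449.34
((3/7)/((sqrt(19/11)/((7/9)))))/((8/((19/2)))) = sqrt(209)/48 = 0.30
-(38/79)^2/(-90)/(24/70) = 2527/337014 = 0.01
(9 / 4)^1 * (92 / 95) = 207 / 95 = 2.18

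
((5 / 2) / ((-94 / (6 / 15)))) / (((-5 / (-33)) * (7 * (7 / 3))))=-99 / 23030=-0.00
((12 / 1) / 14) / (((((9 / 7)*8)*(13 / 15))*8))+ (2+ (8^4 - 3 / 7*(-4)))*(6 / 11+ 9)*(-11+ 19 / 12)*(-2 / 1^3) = 737016.83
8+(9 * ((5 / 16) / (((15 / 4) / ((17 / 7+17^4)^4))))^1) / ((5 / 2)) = 175273667050876491796264 / 12005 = 14600055564421198816.85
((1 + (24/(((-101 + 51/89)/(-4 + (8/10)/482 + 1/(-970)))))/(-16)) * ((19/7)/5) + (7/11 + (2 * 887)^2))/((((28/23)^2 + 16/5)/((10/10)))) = 2678446114779442939849/3984839111151360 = 672159.16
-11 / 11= -1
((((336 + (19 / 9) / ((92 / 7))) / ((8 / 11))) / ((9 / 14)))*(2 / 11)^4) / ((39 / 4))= 0.08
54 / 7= 7.71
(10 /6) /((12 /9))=5 /4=1.25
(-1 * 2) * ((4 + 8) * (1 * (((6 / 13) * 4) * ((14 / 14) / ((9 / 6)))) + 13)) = -4440 / 13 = -341.54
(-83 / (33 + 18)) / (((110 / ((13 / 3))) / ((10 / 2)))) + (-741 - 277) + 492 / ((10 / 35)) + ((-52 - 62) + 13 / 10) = 4973092 / 8415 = 590.98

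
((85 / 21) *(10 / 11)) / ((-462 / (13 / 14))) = -0.01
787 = 787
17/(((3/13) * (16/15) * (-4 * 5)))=-221/64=-3.45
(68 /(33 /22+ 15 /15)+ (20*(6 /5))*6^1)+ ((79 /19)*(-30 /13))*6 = 140332 /1235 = 113.63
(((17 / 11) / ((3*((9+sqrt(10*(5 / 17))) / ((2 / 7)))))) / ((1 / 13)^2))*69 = 20220174 / 102179 - 660790*sqrt(34) / 102179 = 160.18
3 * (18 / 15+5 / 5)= 33 / 5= 6.60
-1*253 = -253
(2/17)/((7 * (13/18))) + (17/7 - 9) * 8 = -81292/1547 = -52.55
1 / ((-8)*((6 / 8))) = -1 / 6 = -0.17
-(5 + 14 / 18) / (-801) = 52 / 7209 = 0.01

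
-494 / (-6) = 247 / 3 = 82.33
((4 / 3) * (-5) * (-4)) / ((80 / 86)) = 86 / 3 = 28.67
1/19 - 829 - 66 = -894.95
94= 94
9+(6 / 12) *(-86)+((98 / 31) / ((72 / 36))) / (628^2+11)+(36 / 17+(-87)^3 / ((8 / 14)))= -958097768832793 / 831384660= -1152412.13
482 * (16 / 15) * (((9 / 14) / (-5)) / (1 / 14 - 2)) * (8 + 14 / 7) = 15424 / 45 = 342.76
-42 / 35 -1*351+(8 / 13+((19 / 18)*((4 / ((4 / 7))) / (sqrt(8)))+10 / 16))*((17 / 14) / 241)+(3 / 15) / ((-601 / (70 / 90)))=-352.18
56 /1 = 56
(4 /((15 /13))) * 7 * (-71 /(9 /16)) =-413504 /135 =-3062.99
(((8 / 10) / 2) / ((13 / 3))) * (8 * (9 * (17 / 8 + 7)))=3942 / 65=60.65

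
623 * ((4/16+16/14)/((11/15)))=52065/44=1183.30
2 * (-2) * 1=-4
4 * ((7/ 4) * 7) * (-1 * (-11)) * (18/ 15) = 3234/ 5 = 646.80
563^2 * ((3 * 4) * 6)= 22821768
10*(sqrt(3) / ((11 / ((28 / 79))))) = 280*sqrt(3) / 869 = 0.56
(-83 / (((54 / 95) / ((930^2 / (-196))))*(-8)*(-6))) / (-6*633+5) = -189437125 / 53526816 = -3.54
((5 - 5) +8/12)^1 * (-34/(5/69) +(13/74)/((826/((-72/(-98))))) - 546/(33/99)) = -1404.80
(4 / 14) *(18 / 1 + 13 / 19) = 710 / 133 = 5.34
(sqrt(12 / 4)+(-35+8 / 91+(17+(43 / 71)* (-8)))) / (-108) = 73517 / 348894- sqrt(3) / 108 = 0.19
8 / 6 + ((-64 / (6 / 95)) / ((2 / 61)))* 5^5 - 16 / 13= -1255583332 / 13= -96583333.23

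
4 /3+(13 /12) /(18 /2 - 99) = 1427 /1080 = 1.32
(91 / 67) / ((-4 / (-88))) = 2002 / 67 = 29.88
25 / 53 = 0.47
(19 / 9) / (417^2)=19 / 1565001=0.00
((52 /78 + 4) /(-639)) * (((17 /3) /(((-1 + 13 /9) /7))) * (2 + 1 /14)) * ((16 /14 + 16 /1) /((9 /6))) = -9860 /639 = -15.43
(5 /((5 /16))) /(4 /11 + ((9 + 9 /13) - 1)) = 2288 /1295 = 1.77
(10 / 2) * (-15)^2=1125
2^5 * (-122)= -3904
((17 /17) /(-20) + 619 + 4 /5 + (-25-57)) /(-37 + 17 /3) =-6453 /376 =-17.16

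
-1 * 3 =-3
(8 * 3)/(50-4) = 12/23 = 0.52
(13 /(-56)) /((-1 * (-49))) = -13 /2744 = -0.00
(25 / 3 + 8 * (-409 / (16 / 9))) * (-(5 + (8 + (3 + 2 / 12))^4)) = 28496978.88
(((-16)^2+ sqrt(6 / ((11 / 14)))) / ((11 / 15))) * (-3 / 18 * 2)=-1280 / 11 - 10 * sqrt(231) / 121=-117.62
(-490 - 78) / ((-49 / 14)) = 1136 / 7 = 162.29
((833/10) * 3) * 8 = 9996/5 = 1999.20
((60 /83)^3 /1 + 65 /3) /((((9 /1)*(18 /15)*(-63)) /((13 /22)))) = -2457920075 /128384478684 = -0.02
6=6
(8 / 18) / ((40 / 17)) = 17 / 90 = 0.19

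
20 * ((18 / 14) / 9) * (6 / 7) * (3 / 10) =0.73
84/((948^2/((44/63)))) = 11/168507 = 0.00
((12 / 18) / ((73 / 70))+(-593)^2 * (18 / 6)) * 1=1054947.64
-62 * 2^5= -1984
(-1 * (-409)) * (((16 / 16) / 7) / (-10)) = -409 / 70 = -5.84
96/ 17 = 5.65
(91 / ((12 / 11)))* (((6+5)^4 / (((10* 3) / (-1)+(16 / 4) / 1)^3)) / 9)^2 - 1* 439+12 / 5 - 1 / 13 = -50347968607007 / 115486974720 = -435.96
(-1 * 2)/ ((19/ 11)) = -22/ 19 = -1.16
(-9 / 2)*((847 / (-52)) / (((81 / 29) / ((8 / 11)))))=2233 / 117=19.09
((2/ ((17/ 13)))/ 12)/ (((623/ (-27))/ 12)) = -0.07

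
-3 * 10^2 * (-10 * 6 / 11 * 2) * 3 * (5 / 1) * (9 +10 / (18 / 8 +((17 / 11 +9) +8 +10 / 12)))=2917620000 / 6281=464515.20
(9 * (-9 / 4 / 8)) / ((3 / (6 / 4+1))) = -135 / 64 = -2.11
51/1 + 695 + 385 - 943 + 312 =500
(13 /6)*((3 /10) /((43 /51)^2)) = 33813 /36980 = 0.91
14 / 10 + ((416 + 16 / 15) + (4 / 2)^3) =6397 / 15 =426.47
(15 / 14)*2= 15 / 7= 2.14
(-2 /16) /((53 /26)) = -13 /212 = -0.06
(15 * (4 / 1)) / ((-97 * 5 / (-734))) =8808 / 97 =90.80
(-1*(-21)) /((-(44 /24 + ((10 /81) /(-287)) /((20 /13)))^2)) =-11348883189 /1815867769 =-6.25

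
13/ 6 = 2.17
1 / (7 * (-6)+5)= -1 / 37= -0.03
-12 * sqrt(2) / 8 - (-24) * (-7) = -168 - 3 * sqrt(2) / 2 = -170.12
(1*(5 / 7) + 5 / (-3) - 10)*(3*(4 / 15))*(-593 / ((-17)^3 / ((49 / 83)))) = -763784 / 1223337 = -0.62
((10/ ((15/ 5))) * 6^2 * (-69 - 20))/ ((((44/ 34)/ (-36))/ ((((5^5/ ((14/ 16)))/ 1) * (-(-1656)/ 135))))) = 1002211200000/ 77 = 13015729870.13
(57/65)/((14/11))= 627/910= 0.69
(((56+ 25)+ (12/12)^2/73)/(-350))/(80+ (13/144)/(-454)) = -0.00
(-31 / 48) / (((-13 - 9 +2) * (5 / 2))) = 31 / 2400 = 0.01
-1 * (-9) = 9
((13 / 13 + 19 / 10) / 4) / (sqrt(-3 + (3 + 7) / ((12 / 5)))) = 29 * sqrt(42) / 280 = 0.67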